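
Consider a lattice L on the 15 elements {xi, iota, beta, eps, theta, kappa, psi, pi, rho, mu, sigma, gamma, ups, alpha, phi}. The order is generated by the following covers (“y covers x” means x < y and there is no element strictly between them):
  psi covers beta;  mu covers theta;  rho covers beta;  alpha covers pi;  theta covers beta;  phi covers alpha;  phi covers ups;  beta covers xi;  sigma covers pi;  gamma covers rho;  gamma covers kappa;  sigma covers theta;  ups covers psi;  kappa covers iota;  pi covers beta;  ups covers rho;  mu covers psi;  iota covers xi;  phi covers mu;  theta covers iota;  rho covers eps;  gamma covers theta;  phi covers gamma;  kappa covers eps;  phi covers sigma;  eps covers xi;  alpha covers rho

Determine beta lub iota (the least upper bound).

theta

Common upper bounds of {beta, iota}: gamma, mu, phi, sigma, theta.
The least among these is theta.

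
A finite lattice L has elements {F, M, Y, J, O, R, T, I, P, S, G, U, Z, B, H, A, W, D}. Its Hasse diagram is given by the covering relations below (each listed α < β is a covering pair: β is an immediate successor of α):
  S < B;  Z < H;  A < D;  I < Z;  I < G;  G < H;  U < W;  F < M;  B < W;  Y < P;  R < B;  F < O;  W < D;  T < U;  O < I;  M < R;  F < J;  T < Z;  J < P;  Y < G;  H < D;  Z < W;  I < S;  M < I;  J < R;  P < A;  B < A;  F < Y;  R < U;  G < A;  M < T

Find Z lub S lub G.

Common upper bounds of {Z, S, G}: D.
The least among these is D.

D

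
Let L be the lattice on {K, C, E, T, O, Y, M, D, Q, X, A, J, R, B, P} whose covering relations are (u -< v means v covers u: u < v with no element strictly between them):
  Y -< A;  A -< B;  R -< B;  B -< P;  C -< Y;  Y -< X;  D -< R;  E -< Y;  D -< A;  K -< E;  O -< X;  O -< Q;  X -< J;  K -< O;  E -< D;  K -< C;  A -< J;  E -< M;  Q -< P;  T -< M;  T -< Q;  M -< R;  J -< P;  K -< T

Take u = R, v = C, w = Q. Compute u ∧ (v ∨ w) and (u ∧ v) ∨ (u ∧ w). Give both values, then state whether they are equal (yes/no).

R; T; no

v ∨ w = P, so u ∧ (v ∨ w) = R ∧ P = R.
u ∧ v = K and u ∧ w = T, so (u ∧ v) ∨ (u ∧ w) = K ∨ T = T.
Equal: no.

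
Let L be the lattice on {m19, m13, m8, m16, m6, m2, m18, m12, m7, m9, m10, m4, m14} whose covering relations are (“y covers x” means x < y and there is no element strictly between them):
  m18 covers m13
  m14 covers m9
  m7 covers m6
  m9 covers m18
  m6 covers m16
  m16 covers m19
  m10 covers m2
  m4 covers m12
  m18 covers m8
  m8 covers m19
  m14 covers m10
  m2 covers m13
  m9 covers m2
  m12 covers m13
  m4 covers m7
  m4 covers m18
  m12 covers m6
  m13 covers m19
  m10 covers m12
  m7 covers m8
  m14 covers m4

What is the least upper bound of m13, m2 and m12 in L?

Common upper bounds of {m13, m2, m12}: m10, m14.
The least among these is m10.

m10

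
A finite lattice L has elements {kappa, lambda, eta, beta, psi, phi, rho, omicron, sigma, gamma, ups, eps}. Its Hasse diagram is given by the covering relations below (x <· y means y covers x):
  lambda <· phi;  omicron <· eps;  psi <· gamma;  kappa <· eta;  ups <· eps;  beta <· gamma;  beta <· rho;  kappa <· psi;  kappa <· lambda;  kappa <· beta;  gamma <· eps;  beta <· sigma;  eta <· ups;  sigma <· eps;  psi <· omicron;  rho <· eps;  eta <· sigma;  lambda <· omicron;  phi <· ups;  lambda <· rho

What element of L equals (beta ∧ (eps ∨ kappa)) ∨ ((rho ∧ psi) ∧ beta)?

eps ∨ kappa = eps
beta ∧ eps = beta
rho ∧ psi = kappa
kappa ∧ beta = kappa
beta ∨ kappa = beta

beta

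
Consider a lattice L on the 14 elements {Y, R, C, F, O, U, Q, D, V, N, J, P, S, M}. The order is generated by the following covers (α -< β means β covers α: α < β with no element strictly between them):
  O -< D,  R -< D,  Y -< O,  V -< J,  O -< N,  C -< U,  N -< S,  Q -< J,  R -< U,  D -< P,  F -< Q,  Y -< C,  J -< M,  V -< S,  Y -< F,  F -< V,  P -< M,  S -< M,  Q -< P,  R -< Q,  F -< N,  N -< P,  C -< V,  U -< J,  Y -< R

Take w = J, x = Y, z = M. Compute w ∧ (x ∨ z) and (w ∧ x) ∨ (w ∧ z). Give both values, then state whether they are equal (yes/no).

J; J; yes

x ∨ z = M, so w ∧ (x ∨ z) = J ∧ M = J.
w ∧ x = Y and w ∧ z = J, so (w ∧ x) ∨ (w ∧ z) = Y ∨ J = J.
Equal: yes.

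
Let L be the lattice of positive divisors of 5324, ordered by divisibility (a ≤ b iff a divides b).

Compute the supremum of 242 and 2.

In the divisibility order, the join is the least common multiple: lcm(242, 2) = 242.

242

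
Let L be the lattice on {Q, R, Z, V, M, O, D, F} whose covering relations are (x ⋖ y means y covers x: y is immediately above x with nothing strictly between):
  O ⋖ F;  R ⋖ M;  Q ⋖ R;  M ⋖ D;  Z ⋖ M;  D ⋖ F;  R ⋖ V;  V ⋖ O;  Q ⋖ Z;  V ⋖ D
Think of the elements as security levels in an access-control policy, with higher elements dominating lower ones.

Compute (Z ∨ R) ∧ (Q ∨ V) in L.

Z ∨ R = M
Q ∨ V = V
M ∧ V = R

R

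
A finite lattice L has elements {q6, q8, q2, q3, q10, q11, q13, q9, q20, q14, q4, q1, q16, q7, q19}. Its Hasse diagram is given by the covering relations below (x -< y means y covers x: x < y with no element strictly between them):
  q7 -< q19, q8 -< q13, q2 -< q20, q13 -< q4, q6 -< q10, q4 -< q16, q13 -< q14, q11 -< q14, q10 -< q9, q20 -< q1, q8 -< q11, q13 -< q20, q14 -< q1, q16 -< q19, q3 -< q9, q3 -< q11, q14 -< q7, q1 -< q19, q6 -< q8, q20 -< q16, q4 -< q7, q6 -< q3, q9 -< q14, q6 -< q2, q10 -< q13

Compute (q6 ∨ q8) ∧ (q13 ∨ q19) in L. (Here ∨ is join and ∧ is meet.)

q6 ∨ q8 = q8
q13 ∨ q19 = q19
q8 ∧ q19 = q8

q8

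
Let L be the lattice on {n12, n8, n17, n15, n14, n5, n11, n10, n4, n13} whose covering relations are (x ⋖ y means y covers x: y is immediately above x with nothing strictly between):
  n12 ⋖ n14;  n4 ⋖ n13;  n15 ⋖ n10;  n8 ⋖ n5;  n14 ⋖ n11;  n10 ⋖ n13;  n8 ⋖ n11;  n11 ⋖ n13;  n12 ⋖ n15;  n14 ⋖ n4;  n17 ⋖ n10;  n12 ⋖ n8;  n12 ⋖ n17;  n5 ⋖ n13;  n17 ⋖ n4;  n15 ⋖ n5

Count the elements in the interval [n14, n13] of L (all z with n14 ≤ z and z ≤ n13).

4

The interval [n14, n13] = {n11, n13, n14, n4}, which has 4 elements.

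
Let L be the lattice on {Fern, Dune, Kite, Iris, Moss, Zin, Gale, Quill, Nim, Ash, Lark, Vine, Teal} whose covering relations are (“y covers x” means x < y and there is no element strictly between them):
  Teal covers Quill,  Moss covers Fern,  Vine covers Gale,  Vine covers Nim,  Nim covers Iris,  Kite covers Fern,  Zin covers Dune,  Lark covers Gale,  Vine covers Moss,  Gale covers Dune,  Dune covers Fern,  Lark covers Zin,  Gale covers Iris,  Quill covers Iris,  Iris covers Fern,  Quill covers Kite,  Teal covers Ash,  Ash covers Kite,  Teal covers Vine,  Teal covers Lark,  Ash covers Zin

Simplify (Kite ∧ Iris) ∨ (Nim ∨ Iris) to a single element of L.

Kite ∧ Iris = Fern
Nim ∨ Iris = Nim
Fern ∨ Nim = Nim

Nim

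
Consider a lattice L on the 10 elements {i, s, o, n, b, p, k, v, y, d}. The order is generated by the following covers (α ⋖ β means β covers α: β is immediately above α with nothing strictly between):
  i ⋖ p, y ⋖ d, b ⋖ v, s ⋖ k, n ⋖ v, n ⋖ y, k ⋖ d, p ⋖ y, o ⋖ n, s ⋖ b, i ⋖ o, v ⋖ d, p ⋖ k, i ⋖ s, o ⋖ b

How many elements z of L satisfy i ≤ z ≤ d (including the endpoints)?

10

The interval [i, d] = {b, d, i, k, n, o, p, s, v, y}, which has 10 elements.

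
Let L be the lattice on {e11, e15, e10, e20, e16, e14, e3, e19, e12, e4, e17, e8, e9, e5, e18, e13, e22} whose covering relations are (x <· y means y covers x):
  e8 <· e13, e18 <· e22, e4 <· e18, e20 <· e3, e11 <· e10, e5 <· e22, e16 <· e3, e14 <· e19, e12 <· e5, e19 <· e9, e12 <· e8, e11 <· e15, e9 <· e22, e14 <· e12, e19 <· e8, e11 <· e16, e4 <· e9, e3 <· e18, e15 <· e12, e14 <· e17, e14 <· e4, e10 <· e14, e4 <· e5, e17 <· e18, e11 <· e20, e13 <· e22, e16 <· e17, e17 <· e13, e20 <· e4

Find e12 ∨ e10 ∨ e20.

Common upper bounds of {e12, e10, e20}: e22, e5.
The least among these is e5.

e5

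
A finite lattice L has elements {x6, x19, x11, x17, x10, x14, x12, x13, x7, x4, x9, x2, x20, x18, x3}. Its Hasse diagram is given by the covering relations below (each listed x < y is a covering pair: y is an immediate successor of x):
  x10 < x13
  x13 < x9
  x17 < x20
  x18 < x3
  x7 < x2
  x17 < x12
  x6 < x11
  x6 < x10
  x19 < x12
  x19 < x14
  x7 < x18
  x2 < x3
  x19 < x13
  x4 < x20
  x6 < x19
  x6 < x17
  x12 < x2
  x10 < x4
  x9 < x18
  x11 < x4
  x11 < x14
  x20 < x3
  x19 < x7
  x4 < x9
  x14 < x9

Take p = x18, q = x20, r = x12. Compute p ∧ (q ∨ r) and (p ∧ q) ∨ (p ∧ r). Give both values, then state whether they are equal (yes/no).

q ∨ r = x3, so p ∧ (q ∨ r) = x18 ∧ x3 = x18.
p ∧ q = x4 and p ∧ r = x19, so (p ∧ q) ∨ (p ∧ r) = x4 ∨ x19 = x9.
Equal: no.

x18; x9; no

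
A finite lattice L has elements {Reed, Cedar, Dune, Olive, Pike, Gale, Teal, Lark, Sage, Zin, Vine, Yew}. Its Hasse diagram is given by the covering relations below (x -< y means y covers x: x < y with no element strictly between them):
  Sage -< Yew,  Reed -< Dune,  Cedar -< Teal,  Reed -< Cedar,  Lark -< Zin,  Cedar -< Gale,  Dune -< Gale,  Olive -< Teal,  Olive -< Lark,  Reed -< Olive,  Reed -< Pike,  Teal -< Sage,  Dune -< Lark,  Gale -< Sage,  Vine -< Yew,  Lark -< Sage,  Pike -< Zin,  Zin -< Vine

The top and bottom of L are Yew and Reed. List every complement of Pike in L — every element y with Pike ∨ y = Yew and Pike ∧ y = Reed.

Cedar, Gale, Sage, Teal

Need y with Pike ∨ y = Yew and Pike ∧ y = Reed.
Checking each element gives: Cedar, Gale, Sage, Teal.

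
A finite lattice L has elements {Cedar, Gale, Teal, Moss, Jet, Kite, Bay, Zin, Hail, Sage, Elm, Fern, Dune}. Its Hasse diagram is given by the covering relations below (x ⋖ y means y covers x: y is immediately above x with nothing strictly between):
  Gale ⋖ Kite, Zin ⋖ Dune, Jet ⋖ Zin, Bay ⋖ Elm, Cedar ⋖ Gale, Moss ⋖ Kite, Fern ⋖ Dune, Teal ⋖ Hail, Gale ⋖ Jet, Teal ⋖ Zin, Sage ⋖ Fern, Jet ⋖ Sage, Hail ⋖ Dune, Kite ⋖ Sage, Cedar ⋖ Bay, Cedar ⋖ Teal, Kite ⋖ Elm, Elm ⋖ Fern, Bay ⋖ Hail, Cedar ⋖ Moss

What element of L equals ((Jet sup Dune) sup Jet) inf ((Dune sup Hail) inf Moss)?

Moss

Jet ∨ Dune = Dune
Dune ∨ Jet = Dune
Dune ∨ Hail = Dune
Dune ∧ Moss = Moss
Dune ∧ Moss = Moss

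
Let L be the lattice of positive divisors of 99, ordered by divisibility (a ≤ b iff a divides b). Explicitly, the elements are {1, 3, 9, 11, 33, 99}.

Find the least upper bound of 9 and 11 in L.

In the divisibility order, the join is the least common multiple: lcm(9, 11) = 99.

99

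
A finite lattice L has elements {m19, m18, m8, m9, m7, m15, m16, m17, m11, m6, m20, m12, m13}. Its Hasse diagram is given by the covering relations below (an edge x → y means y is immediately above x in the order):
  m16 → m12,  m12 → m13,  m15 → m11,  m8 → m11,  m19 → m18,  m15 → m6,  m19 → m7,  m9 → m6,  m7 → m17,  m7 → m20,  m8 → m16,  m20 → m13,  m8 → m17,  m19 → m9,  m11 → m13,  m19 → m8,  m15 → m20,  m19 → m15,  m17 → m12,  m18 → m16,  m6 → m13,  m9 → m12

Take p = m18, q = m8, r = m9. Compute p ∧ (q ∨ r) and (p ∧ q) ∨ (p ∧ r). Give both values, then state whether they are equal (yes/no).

q ∨ r = m12, so p ∧ (q ∨ r) = m18 ∧ m12 = m18.
p ∧ q = m19 and p ∧ r = m19, so (p ∧ q) ∨ (p ∧ r) = m19 ∨ m19 = m19.
Equal: no.

m18; m19; no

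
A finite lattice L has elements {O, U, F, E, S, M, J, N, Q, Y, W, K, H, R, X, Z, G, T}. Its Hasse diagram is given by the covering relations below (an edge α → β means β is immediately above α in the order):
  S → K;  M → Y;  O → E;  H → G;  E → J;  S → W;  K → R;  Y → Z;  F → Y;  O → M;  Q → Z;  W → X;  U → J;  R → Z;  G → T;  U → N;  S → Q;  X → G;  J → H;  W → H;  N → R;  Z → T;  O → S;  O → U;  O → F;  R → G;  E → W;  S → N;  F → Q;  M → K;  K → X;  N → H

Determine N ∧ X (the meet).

S

Common lower bounds of {N, X}: O, S.
The greatest among these is S.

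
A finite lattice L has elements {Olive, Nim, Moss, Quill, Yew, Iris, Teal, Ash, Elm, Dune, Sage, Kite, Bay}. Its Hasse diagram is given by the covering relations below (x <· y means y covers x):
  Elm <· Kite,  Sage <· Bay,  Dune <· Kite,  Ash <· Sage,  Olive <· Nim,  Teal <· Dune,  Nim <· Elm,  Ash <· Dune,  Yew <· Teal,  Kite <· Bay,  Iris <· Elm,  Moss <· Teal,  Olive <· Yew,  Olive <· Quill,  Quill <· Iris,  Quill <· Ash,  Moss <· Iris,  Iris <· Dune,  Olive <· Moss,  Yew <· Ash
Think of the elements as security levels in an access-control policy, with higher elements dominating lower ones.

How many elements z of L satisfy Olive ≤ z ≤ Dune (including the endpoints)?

8

The interval [Olive, Dune] = {Ash, Dune, Iris, Moss, Olive, Quill, Teal, Yew}, which has 8 elements.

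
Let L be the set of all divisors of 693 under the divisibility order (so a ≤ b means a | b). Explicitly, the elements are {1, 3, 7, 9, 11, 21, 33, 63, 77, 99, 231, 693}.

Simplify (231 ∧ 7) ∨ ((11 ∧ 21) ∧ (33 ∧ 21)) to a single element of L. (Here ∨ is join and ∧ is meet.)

7

231 ∧ 7 = 7
11 ∧ 21 = 1
33 ∧ 21 = 3
1 ∧ 3 = 1
7 ∨ 1 = 7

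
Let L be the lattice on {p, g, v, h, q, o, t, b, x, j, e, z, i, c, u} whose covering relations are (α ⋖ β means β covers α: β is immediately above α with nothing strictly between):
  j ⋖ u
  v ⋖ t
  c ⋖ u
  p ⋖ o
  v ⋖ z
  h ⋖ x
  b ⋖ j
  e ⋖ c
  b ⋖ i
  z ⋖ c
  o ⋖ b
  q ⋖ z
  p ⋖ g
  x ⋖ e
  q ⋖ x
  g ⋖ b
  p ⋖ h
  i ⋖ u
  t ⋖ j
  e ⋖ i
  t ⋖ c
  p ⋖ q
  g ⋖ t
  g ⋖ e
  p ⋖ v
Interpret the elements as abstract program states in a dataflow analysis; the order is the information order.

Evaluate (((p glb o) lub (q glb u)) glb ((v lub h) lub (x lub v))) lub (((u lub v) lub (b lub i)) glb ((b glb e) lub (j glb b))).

p ∧ o = p
q ∧ u = q
p ∨ q = q
v ∨ h = c
x ∨ v = c
c ∨ c = c
q ∧ c = q
u ∨ v = u
b ∨ i = i
u ∨ i = u
b ∧ e = g
j ∧ b = b
g ∨ b = b
u ∧ b = b
q ∨ b = i

i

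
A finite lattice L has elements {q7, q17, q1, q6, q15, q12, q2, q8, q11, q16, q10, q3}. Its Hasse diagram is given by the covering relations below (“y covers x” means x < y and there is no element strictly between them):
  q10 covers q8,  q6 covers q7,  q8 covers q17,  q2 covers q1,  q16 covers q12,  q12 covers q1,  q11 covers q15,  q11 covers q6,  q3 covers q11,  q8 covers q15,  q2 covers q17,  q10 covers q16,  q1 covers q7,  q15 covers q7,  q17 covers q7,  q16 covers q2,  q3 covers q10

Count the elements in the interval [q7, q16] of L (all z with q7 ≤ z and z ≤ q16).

6

The interval [q7, q16] = {q1, q12, q16, q17, q2, q7}, which has 6 elements.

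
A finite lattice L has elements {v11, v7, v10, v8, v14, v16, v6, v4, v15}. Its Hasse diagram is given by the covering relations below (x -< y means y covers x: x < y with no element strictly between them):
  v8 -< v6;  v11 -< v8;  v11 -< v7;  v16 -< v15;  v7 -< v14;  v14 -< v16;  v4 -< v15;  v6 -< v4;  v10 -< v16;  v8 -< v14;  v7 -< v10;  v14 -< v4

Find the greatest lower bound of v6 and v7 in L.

Common lower bounds of {v6, v7}: v11.
The greatest among these is v11.

v11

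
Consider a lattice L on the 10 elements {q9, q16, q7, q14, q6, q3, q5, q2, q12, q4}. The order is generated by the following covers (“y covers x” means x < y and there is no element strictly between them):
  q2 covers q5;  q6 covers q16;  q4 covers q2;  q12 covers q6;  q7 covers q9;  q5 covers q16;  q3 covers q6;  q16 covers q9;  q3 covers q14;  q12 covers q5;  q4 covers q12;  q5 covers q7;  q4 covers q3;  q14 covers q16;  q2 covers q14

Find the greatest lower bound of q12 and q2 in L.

Common lower bounds of {q12, q2}: q16, q5, q7, q9.
The greatest among these is q5.

q5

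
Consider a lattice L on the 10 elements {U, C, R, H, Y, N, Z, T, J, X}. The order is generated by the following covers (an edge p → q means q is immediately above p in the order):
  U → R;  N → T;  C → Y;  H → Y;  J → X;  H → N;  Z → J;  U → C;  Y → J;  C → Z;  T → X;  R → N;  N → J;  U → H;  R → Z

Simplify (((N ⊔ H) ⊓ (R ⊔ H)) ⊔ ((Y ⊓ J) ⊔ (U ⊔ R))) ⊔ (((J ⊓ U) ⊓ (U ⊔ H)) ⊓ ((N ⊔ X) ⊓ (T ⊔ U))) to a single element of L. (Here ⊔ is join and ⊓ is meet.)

N ∨ H = N
R ∨ H = N
N ∧ N = N
Y ∧ J = Y
U ∨ R = R
Y ∨ R = J
N ∨ J = J
J ∧ U = U
U ∨ H = H
U ∧ H = U
N ∨ X = X
T ∨ U = T
X ∧ T = T
U ∧ T = U
J ∨ U = J

J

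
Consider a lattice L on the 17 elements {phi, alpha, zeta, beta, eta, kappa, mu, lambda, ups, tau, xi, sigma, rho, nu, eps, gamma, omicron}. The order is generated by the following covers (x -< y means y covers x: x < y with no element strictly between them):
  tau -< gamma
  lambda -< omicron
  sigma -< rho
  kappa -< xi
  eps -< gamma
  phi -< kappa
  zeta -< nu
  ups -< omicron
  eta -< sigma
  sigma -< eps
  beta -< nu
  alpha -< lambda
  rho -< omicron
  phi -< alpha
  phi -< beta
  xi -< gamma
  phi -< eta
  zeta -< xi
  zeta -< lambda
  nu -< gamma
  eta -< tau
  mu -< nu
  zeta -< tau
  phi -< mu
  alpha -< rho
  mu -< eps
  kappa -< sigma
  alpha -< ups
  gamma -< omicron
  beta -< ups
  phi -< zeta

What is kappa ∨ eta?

sigma

Common upper bounds of {kappa, eta}: eps, gamma, omicron, rho, sigma.
The least among these is sigma.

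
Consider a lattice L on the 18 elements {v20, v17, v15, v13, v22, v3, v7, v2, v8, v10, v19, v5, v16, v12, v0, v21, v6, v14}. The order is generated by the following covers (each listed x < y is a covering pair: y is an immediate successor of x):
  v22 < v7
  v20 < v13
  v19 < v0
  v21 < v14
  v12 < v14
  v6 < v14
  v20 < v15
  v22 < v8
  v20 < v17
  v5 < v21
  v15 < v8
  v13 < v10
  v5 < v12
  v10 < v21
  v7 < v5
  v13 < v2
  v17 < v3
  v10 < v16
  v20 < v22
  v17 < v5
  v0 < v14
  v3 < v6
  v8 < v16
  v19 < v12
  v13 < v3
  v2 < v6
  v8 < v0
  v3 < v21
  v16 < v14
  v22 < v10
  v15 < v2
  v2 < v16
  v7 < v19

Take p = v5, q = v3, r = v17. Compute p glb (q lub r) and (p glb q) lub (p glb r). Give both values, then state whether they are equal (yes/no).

q lub r = v3, so p glb (q lub r) = v5 glb v3 = v17.
p glb q = v17 and p glb r = v17, so (p glb q) lub (p glb r) = v17 lub v17 = v17.
Equal: yes.

v17; v17; yes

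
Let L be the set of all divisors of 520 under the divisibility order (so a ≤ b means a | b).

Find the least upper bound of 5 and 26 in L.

130

In the divisibility order, the join is the least common multiple: lcm(5, 26) = 130.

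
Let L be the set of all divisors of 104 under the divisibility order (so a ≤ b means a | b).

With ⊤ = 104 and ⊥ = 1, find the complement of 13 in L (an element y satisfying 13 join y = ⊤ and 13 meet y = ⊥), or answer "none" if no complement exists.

8

Need y with 13 ∨ y = 104 and 13 ∧ y = 1.
Checking each element gives: 8.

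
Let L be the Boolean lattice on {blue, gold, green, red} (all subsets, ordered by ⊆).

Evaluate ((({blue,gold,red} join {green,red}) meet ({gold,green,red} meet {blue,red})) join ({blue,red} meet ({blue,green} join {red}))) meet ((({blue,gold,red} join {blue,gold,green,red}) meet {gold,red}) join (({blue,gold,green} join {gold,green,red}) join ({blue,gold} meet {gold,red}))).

{blue,red}

{blue,gold,red} ∨ {green,red} = {blue,gold,green,red}
{gold,green,red} ∧ {blue,red} = {red}
{blue,gold,green,red} ∧ {red} = {red}
{blue,green} ∨ {red} = {blue,green,red}
{blue,red} ∧ {blue,green,red} = {blue,red}
{red} ∨ {blue,red} = {blue,red}
{blue,gold,red} ∨ {blue,gold,green,red} = {blue,gold,green,red}
{blue,gold,green,red} ∧ {gold,red} = {gold,red}
{blue,gold,green} ∨ {gold,green,red} = {blue,gold,green,red}
{blue,gold} ∧ {gold,red} = {gold}
{blue,gold,green,red} ∨ {gold} = {blue,gold,green,red}
{gold,red} ∨ {blue,gold,green,red} = {blue,gold,green,red}
{blue,red} ∧ {blue,gold,green,red} = {blue,red}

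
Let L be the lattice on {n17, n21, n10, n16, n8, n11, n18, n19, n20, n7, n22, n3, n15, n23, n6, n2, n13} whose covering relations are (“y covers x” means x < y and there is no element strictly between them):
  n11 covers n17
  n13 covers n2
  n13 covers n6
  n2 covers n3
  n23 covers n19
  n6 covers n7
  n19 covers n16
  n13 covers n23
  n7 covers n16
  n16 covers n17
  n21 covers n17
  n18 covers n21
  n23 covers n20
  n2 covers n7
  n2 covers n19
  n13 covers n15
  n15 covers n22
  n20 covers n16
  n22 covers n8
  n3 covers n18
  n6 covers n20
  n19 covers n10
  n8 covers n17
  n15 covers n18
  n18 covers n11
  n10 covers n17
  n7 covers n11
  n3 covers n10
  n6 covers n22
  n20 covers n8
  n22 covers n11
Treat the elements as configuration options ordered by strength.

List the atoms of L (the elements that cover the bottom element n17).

The atoms are exactly the elements that cover n17: n10, n11, n16, n21, n8.

n10, n11, n16, n21, n8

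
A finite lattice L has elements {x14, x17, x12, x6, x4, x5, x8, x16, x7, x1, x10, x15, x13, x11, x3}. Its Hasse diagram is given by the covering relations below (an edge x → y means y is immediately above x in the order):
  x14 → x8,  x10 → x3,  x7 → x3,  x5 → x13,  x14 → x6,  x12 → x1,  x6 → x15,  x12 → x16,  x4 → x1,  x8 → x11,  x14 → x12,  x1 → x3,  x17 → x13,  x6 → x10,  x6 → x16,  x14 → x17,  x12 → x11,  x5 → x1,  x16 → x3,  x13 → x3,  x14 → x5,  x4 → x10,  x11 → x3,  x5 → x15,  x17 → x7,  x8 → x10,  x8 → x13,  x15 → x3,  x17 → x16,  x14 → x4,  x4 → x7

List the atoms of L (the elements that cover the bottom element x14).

x12, x17, x4, x5, x6, x8

The atoms are exactly the elements that cover x14: x12, x17, x4, x5, x6, x8.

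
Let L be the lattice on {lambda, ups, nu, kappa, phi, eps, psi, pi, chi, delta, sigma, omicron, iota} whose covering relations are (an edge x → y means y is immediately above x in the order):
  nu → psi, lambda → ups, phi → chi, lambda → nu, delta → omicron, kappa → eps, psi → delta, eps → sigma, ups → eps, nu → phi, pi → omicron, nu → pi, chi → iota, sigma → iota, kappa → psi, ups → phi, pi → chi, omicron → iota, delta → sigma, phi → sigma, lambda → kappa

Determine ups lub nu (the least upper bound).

Common upper bounds of {ups, nu}: chi, iota, phi, sigma.
The least among these is phi.

phi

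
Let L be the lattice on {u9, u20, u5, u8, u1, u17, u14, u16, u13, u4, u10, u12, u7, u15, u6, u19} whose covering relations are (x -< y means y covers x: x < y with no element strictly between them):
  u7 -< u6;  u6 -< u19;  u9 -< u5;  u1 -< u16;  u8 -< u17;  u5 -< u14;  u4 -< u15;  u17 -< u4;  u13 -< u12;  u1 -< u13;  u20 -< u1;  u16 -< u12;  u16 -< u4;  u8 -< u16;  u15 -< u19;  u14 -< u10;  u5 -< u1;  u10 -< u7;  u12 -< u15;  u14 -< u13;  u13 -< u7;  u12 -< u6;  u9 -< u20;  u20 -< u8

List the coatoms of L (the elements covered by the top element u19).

The coatoms are exactly the elements covered by u19: u15, u6.

u15, u6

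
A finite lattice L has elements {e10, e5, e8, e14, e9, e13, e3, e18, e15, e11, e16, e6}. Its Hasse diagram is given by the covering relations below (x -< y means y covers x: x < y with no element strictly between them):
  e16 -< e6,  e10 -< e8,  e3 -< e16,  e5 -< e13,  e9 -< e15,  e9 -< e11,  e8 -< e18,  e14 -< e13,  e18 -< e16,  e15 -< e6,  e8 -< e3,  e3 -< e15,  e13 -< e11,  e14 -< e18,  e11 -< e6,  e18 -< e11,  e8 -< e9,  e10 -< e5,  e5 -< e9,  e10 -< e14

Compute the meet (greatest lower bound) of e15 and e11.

Common lower bounds of {e15, e11}: e10, e5, e8, e9.
The greatest among these is e9.

e9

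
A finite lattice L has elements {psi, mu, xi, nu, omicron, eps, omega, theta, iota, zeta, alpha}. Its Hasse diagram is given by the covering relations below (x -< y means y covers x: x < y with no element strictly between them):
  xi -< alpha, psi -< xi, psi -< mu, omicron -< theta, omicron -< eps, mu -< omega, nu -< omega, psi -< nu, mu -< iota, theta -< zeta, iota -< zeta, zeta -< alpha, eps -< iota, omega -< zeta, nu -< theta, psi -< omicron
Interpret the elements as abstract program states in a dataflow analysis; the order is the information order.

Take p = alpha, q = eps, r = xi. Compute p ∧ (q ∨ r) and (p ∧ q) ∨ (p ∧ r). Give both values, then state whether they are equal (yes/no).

q ∨ r = alpha, so p ∧ (q ∨ r) = alpha ∧ alpha = alpha.
p ∧ q = eps and p ∧ r = xi, so (p ∧ q) ∨ (p ∧ r) = eps ∨ xi = alpha.
Equal: yes.

alpha; alpha; yes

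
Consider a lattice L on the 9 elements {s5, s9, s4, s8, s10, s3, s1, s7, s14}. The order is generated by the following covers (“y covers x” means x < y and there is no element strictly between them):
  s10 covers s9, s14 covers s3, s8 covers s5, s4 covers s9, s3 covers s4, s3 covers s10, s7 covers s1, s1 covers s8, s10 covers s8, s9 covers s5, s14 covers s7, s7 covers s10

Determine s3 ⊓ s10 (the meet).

s10

Common lower bounds of {s3, s10}: s10, s5, s8, s9.
The greatest among these is s10.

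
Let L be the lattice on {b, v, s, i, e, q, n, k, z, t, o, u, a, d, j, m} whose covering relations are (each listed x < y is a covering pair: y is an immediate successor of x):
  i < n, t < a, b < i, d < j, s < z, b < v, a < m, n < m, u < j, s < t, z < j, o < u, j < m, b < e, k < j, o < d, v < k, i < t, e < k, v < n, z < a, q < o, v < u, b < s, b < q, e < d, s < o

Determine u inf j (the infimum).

u

Common lower bounds of {u, j}: b, o, q, s, u, v.
The greatest among these is u.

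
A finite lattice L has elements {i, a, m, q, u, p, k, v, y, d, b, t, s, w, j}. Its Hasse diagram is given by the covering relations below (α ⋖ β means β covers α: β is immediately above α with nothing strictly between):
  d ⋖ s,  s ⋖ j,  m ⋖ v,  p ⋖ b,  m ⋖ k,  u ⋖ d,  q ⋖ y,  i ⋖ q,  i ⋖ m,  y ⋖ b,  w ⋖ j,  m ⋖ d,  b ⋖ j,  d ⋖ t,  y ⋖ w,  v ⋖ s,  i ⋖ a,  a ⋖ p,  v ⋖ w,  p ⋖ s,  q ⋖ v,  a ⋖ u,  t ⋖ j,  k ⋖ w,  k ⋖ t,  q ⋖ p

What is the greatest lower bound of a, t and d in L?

a

Common lower bounds of {a, t, d}: a, i.
The greatest among these is a.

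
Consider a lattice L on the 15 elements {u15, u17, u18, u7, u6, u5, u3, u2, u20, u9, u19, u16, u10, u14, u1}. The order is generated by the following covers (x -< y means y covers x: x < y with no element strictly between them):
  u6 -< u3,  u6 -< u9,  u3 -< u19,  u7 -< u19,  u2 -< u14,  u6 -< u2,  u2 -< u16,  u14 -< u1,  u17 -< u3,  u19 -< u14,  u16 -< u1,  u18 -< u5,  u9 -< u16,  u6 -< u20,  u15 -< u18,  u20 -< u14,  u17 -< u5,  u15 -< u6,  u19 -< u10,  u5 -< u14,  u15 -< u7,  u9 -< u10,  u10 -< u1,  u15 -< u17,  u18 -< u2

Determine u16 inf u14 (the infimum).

Common lower bounds of {u16, u14}: u15, u18, u2, u6.
The greatest among these is u2.

u2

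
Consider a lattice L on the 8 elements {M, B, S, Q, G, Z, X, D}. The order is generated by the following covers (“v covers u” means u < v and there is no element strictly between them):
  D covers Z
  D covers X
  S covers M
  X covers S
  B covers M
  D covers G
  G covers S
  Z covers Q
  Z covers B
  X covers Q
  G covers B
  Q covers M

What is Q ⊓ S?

Common lower bounds of {Q, S}: M.
The greatest among these is M.

M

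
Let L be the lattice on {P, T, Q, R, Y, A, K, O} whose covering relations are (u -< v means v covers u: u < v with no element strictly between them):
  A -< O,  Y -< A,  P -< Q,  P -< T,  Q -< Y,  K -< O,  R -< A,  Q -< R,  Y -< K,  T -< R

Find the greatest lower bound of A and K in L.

Common lower bounds of {A, K}: P, Q, Y.
The greatest among these is Y.

Y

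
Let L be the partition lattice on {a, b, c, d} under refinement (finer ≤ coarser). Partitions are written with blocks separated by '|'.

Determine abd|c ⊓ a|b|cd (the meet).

The meet (common refinement) of abd|c and a|b|cd intersects blocks pairwise, giving a|b|c|d.

a|b|c|d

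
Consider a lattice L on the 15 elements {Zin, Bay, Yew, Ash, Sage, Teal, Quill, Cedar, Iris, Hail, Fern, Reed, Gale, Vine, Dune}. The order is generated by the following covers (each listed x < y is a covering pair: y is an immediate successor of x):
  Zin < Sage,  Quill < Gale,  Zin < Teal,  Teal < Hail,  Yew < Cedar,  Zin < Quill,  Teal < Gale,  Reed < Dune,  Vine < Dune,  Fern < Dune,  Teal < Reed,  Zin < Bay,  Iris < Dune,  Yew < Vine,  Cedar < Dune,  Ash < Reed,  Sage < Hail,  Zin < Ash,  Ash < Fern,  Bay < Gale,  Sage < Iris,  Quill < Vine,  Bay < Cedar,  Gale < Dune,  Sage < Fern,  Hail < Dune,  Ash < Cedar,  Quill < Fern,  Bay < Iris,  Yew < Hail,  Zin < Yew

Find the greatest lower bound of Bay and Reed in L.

Zin

Common lower bounds of {Bay, Reed}: Zin.
The greatest among these is Zin.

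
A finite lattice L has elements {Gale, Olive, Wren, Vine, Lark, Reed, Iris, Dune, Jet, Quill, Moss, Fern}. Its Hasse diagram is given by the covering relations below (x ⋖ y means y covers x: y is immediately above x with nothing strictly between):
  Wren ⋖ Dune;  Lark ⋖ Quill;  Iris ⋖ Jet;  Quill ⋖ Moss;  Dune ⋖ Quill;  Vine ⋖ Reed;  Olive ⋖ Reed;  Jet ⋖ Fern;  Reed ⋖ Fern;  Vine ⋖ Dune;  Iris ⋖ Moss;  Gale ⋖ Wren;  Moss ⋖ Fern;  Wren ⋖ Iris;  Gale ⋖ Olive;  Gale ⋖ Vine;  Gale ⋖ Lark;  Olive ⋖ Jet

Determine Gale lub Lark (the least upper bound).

Common upper bounds of {Gale, Lark}: Fern, Lark, Moss, Quill.
The least among these is Lark.

Lark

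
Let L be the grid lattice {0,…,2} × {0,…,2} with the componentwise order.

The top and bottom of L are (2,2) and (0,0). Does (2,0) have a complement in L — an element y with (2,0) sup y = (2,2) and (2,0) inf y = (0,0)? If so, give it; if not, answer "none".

(0,2)

Need y with (2,0) ∨ y = (2,2) and (2,0) ∧ y = (0,0).
Checking each element gives: (0,2).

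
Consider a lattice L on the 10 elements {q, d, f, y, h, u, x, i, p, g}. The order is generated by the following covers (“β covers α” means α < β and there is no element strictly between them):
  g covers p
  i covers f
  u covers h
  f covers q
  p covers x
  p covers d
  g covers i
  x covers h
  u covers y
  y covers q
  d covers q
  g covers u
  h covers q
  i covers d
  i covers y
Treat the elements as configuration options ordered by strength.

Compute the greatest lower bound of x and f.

q

Common lower bounds of {x, f}: q.
The greatest among these is q.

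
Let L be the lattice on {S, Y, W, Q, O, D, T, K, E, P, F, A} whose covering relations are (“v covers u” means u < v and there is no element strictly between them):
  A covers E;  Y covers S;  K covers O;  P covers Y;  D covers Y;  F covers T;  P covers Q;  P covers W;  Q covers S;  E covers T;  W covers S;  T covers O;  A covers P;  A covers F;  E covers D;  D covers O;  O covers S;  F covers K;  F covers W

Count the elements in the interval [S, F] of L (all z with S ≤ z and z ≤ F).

6

The interval [S, F] = {F, K, O, S, T, W}, which has 6 elements.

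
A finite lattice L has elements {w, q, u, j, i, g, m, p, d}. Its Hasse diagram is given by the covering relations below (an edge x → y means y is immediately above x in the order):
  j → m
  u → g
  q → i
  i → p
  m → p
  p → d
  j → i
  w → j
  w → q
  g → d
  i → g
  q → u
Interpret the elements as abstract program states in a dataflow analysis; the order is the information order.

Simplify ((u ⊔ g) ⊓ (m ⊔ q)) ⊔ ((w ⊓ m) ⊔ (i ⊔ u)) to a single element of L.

g

u ∨ g = g
m ∨ q = p
g ∧ p = i
w ∧ m = w
i ∨ u = g
w ∨ g = g
i ∨ g = g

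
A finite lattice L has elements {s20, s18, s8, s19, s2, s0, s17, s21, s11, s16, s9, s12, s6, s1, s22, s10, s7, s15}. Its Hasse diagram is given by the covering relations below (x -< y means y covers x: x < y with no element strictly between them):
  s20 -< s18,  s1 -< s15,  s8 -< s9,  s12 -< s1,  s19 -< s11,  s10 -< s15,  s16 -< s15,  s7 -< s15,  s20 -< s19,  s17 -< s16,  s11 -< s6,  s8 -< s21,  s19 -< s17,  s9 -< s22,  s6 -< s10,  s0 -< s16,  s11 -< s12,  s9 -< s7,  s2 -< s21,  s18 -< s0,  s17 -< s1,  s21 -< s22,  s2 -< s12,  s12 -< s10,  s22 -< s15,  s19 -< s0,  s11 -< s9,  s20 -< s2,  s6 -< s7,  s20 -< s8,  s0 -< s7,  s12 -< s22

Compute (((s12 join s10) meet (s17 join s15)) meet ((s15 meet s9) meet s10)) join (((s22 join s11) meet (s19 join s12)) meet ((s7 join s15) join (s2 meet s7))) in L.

s12

s12 ∨ s10 = s10
s17 ∨ s15 = s15
s10 ∧ s15 = s10
s15 ∧ s9 = s9
s9 ∧ s10 = s11
s10 ∧ s11 = s11
s22 ∨ s11 = s22
s19 ∨ s12 = s12
s22 ∧ s12 = s12
s7 ∨ s15 = s15
s2 ∧ s7 = s20
s15 ∨ s20 = s15
s12 ∧ s15 = s12
s11 ∨ s12 = s12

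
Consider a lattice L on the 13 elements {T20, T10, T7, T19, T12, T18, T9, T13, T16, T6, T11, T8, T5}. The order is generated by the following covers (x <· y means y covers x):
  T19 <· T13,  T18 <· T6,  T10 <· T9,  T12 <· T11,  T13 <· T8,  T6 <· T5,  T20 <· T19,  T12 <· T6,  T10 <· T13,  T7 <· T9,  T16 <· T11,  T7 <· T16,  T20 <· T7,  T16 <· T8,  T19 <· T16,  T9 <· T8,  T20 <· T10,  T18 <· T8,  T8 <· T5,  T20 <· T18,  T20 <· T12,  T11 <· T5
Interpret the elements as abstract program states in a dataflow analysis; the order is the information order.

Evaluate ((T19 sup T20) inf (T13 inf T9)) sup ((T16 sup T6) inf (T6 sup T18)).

T6

T19 ∨ T20 = T19
T13 ∧ T9 = T10
T19 ∧ T10 = T20
T16 ∨ T6 = T5
T6 ∨ T18 = T6
T5 ∧ T6 = T6
T20 ∨ T6 = T6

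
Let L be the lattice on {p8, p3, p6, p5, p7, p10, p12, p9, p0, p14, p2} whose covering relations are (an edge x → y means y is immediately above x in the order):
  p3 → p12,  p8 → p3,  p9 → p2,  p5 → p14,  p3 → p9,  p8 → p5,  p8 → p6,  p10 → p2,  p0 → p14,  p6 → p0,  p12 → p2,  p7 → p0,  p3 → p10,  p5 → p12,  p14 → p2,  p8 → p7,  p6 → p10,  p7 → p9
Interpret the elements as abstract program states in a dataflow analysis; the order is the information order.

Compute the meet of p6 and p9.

Common lower bounds of {p6, p9}: p8.
The greatest among these is p8.

p8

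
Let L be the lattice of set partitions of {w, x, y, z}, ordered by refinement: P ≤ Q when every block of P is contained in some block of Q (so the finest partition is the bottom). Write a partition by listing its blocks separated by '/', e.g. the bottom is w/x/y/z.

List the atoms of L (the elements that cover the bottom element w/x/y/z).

The atoms are exactly the elements that cover w/x/y/z: w/x/yz, w/xy/z, w/xz/y, wx/y/z, wy/x/z, wz/x/y.

w/x/yz, w/xy/z, w/xz/y, wx/y/z, wy/x/z, wz/x/y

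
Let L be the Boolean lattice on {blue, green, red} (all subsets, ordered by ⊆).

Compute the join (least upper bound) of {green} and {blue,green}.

{blue,green}

Under ⊆, join is union: {green} ∪ {blue,green} = {blue,green}.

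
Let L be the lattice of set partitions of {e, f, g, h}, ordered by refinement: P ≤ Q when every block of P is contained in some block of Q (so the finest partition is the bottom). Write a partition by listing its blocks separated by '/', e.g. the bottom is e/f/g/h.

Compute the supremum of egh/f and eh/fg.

Common upper bounds of {egh/f, eh/fg}: efgh.
The least among these is efgh.

efgh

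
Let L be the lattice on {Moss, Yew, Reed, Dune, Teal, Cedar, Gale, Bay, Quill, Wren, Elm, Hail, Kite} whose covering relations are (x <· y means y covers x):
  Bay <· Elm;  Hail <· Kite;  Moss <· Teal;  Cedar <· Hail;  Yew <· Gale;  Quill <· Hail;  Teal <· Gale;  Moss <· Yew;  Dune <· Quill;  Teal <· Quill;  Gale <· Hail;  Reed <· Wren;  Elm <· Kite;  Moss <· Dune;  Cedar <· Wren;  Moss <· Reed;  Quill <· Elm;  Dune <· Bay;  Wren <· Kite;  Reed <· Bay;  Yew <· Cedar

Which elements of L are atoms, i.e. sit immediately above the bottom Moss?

Dune, Reed, Teal, Yew

The atoms are exactly the elements that cover Moss: Dune, Reed, Teal, Yew.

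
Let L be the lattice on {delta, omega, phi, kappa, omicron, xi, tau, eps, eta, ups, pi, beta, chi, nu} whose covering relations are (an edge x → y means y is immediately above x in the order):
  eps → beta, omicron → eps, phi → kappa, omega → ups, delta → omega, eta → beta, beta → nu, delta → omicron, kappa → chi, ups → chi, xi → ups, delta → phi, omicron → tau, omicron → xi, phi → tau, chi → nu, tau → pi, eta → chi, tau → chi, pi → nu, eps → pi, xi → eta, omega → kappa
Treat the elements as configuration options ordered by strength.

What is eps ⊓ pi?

Common lower bounds of {eps, pi}: delta, eps, omicron.
The greatest among these is eps.

eps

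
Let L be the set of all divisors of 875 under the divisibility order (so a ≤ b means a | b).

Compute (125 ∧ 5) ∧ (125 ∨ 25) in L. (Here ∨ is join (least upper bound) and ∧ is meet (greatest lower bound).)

125 ∧ 5 = 5
125 ∨ 25 = 125
5 ∧ 125 = 5

5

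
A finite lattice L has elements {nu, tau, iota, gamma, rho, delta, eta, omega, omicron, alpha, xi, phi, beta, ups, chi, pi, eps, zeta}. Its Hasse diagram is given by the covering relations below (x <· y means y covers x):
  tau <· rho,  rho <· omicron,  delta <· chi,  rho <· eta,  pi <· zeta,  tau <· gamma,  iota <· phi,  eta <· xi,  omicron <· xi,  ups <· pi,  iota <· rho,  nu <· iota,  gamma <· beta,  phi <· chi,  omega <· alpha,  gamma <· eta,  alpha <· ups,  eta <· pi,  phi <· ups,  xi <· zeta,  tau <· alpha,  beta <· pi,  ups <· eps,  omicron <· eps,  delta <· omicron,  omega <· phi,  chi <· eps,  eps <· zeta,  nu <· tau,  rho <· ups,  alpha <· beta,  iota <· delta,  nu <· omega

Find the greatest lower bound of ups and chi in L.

phi

Common lower bounds of {ups, chi}: iota, nu, omega, phi.
The greatest among these is phi.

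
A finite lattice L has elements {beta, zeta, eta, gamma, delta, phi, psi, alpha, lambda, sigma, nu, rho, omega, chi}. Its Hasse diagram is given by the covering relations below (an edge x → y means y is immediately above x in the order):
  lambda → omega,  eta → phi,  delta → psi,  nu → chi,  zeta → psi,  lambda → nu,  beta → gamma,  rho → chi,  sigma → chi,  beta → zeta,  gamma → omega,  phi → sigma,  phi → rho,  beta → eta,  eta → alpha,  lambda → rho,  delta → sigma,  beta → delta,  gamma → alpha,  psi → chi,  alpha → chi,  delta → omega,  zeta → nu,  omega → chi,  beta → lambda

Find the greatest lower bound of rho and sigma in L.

Common lower bounds of {rho, sigma}: beta, eta, phi.
The greatest among these is phi.

phi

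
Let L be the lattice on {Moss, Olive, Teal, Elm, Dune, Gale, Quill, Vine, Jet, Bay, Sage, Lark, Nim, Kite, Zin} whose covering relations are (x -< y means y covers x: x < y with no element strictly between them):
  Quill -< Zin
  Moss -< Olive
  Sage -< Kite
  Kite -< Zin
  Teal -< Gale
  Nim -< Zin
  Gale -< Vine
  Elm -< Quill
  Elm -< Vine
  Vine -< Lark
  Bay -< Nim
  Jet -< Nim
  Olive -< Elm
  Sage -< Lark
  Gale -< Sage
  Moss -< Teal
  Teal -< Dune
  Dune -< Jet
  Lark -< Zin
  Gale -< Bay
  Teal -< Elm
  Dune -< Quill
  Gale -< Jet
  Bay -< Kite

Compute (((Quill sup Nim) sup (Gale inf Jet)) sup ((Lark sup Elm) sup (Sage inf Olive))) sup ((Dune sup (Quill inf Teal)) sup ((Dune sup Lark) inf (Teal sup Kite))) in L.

Zin

Quill ∨ Nim = Zin
Gale ∧ Jet = Gale
Zin ∨ Gale = Zin
Lark ∨ Elm = Lark
Sage ∧ Olive = Moss
Lark ∨ Moss = Lark
Zin ∨ Lark = Zin
Quill ∧ Teal = Teal
Dune ∨ Teal = Dune
Dune ∨ Lark = Zin
Teal ∨ Kite = Kite
Zin ∧ Kite = Kite
Dune ∨ Kite = Zin
Zin ∨ Zin = Zin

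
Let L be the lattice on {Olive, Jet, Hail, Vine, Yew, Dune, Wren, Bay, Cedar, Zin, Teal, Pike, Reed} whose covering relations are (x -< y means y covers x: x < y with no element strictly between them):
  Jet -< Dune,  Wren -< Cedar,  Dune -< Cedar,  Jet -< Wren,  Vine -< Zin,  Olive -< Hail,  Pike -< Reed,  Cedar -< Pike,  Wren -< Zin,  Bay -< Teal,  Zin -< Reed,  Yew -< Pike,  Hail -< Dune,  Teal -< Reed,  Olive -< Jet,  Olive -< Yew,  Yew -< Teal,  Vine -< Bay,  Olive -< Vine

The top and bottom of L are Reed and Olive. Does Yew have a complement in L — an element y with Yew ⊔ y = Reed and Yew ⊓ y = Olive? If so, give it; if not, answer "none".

Need y with Yew ∨ y = Reed and Yew ∧ y = Olive.
Checking each element gives: Zin.

Zin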